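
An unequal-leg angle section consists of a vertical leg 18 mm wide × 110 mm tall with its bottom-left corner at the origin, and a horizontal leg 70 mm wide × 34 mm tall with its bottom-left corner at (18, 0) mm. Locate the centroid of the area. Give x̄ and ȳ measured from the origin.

Part | A | x̄ᵢ | ȳᵢ | A·x̄ᵢ | A·ȳᵢ
vertical leg | 1980.00 | 9.00 | 55.00 | 17820.00 | 108900.00
horizontal leg | 2380.00 | 53.00 | 17.00 | 126140.00 | 40460.00
Σ | 4360.00 |  |  | 143960.00 | 149360.00
x̄ = 143960.00 / 4360.00 = 33.02 mm
ȳ = 149360.00 / 4360.00 = 34.26 mm

x̄ = 33.02 mm, ȳ = 34.26 mm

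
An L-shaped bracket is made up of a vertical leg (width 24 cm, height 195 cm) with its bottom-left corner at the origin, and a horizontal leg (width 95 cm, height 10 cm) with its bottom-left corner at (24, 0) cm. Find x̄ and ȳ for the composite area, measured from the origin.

x̄ = 22.04 cm, ȳ = 81.89 cm

Part | A | x̄ᵢ | ȳᵢ | A·x̄ᵢ | A·ȳᵢ
vertical leg | 4680.00 | 12.00 | 97.50 | 56160.00 | 456300.00
horizontal leg | 950.00 | 71.50 | 5.00 | 67925.00 | 4750.00
Σ | 5630.00 |  |  | 124085.00 | 461050.00
x̄ = 124085.00 / 5630.00 = 22.04 cm
ȳ = 461050.00 / 5630.00 = 81.89 cm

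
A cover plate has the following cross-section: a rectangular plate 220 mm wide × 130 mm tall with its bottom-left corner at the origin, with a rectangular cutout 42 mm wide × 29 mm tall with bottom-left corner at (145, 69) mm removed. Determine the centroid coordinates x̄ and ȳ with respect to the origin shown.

plate: A = 220 × 130 = 28600.00, centroid at (110.00, 65.00).
hole: A = −(42 × 29) = -1218.00, centroid at (166.00, 83.50).
ΣA = 27382.00 mm², ΣAx̄ = 2943812.00 mm³, ΣAȳ = 1757297.00 mm³.
x̄ = 2943812.00/27382.00 = 107.51 mm; ȳ = 1757297.00/27382.00 = 64.18 mm.

x̄ = 107.51 mm, ȳ = 64.18 mm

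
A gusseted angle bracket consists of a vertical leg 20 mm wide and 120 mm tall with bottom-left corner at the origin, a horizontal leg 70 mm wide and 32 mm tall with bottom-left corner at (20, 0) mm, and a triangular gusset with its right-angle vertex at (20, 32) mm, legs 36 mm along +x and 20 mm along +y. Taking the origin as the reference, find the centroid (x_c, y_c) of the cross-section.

x_c = 31.74 mm, y_c = 38.75 mm

vertical leg: A = 20 × 120 = 2400.00, centroid at (10.00, 60.00).
horizontal leg: A = 70 × 32 = 2240.00, centroid at (55.00, 16.00).
gusset: A = ½·36·20 = 360.00, centroid at (32.00, 38.67).
ΣA = 5000.00 mm²
ΣAx_c = (2400.00)(10.00) + (2240.00)(55.00) + (360.00)(32.00) = 158720.00 mm³
ΣAy_c = (2400.00)(60.00) + (2240.00)(16.00) + (360.00)(38.67) = 193760.00 mm³
x_c = 158720.00 / 5000.00 = 31.74 mm
y_c = 193760.00 / 5000.00 = 38.75 mm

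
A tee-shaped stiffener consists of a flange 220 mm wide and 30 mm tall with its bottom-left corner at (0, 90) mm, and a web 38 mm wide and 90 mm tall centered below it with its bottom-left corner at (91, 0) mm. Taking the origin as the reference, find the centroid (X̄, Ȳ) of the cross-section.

X̄ = 110.00 mm, Ȳ = 84.52 mm

web: A = 38 × 90 = 3420.00, centroid at (110.00, 45.00).
flange: A = 220 × 30 = 6600.00, centroid at (110.00, 105.00).
ΣA = 10020.00 mm², ΣAX̄ = 1102200.00 mm³, ΣAȲ = 846900.00 mm³.
X̄ = 1102200.00/10020.00 = 110.00 mm; Ȳ = 846900.00/10020.00 = 84.52 mm.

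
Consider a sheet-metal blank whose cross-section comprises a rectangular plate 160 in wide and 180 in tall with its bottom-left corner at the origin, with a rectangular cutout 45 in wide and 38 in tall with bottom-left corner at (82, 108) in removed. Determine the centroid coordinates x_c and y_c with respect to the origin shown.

plate: A = 160 × 180 = 28800.00, centroid at (80.00, 90.00).
hole: A = −(45 × 38) = -1710.00, centroid at (104.50, 127.00).
ΣA = 27090.00 in², ΣAx_c = 2125305.00 in³, ΣAy_c = 2374830.00 in³.
x_c = 2125305.00/27090.00 = 78.45 in; y_c = 2374830.00/27090.00 = 87.66 in.

x_c = 78.45 in, y_c = 87.66 in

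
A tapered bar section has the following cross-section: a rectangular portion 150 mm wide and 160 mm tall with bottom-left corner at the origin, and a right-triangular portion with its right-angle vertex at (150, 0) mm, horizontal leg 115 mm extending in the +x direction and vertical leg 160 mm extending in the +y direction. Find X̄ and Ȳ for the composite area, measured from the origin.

Part | A | x̄ᵢ | ȳᵢ | A·x̄ᵢ | A·ȳᵢ
rectangular portion | 24000.00 | 75.00 | 80.00 | 1800000.00 | 1920000.00
triangular portion | 9200.00 | 188.33 | 53.33 | 1732666.67 | 490666.67
Σ | 33200.00 |  |  | 3532666.67 | 2410666.67
X̄ = 3532666.67 / 33200.00 = 106.41 mm
Ȳ = 2410666.67 / 33200.00 = 72.61 mm

X̄ = 106.41 mm, Ȳ = 72.61 mm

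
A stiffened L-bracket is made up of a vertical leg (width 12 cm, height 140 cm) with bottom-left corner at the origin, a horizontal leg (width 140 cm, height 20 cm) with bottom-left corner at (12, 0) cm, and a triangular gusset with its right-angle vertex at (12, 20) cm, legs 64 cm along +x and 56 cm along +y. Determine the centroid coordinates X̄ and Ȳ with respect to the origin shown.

vertical leg: A = 12 × 140 = 1680.00, centroid at (6.00, 70.00).
horizontal leg: A = 140 × 20 = 2800.00, centroid at (82.00, 10.00).
gusset: A = ½·64·56 = 1792.00, centroid at (33.33, 38.67).
ΣA = 6272.00 cm², ΣAX̄ = 299413.33 cm³, ΣAȲ = 214890.67 cm³.
X̄ = 299413.33/6272.00 = 47.74 cm; Ȳ = 214890.67/6272.00 = 34.26 cm.

X̄ = 47.74 cm, Ȳ = 34.26 cm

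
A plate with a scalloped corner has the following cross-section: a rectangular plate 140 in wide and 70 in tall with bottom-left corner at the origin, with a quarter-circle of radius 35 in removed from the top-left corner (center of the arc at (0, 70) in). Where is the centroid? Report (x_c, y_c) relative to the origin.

plate: A = 140 × 70 = 9800.00, centroid at (70.00, 35.00).
removed quarter-circle: A = −¼π·35² = -962.11, centroid at (14.85, 55.15).
ΣA = 8837.89 in²
ΣAx_c = (9800.00)(70.00) + (-962.11)(14.85) = 671708.33 in³
ΣAy_c = (9800.00)(35.00) + (-962.11)(55.15) = 289943.77 in³
x_c = 671708.33 / 8837.89 = 76.00 in
y_c = 289943.77 / 8837.89 = 32.81 in

x_c = 76.00 in, y_c = 32.81 in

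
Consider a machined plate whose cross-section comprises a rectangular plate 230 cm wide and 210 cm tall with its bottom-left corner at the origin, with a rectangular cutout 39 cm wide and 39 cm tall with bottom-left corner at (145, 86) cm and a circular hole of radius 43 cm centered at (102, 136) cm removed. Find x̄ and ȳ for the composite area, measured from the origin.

Part | A | x̄ᵢ | ȳᵢ | A·x̄ᵢ | A·ȳᵢ
plate | 48300.00 | 115.00 | 105.00 | 5554500.00 | 5071500.00
hole 1 | -1521.00 | 164.50 | 105.50 | -250204.50 | -160465.50
hole 2 | -5808.80 | 102.00 | 136.00 | -592498.09 | -789997.46
Σ | 40970.20 |  |  | 4711797.41 | 4121037.04
x̄ = 4711797.41 / 40970.20 = 115.01 cm
ȳ = 4121037.04 / 40970.20 = 100.59 cm

x̄ = 115.01 cm, ȳ = 100.59 cm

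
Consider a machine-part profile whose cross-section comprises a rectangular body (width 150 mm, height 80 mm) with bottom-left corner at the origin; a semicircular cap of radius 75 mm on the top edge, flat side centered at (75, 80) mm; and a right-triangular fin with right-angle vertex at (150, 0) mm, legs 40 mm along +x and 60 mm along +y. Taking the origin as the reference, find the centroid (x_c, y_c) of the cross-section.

rectangular body: A = 150 × 80 = 12000.00, centroid at (75.00, 40.00).
semicircular top: A = ½π·75² = 8835.73, centroid at (75.00, 111.83).
triangular fin: A = ½·40·60 = 1200.00, centroid at (163.33, 20.00).
ΣA = 22035.73 mm², ΣAx_c = 1758679.70 mm³, ΣAy_c = 1492108.35 mm³.
x_c = 1758679.70/22035.73 = 79.81 mm; y_c = 1492108.35/22035.73 = 67.71 mm.

x_c = 79.81 mm, y_c = 67.71 mm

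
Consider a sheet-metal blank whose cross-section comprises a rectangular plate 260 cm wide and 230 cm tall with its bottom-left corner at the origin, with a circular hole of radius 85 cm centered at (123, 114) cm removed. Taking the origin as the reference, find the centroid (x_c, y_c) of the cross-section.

x_c = 134.28 cm, y_c = 115.61 cm

plate: A = 260 × 230 = 59800.00, centroid at (130.00, 115.00).
hole: A = −π·85² = -22698.01, centroid at (123.00, 114.00).
ΣA = 37101.99 cm², ΣAx_c = 4982145.15 cm³, ΣAy_c = 4289427.21 cm³.
x_c = 4982145.15/37101.99 = 134.28 cm; y_c = 4289427.21/37101.99 = 115.61 cm.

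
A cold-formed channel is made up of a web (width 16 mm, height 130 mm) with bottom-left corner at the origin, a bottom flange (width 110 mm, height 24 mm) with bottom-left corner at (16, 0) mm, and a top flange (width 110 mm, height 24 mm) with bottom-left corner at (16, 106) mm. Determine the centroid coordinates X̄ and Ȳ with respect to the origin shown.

web: A = 16 × 130 = 2080.00, centroid at (8.00, 65.00).
bottom flange: A = 110 × 24 = 2640.00, centroid at (71.00, 12.00).
top flange: A = 110 × 24 = 2640.00, centroid at (71.00, 118.00).
ΣA = 7360.00 mm²
ΣAX̄ = (2080.00)(8.00) + (2640.00)(71.00) + (2640.00)(71.00) = 391520.00 mm³
ΣAȲ = (2080.00)(65.00) + (2640.00)(12.00) + (2640.00)(118.00) = 478400.00 mm³
X̄ = 391520.00 / 7360.00 = 53.20 mm
Ȳ = 478400.00 / 7360.00 = 65.00 mm

X̄ = 53.20 mm, Ȳ = 65.00 mm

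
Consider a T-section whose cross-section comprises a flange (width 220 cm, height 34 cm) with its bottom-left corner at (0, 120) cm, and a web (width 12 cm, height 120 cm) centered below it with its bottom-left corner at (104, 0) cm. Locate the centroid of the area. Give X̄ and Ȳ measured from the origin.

X̄ = 110.00 cm, Ȳ = 124.57 cm

web: A = 12 × 120 = 1440.00, centroid at (110.00, 60.00).
flange: A = 220 × 34 = 7480.00, centroid at (110.00, 137.00).
ΣA = 8920.00 cm², ΣAX̄ = 981200.00 cm³, ΣAȲ = 1111160.00 cm³.
X̄ = 981200.00/8920.00 = 110.00 cm; Ȳ = 1111160.00/8920.00 = 124.57 cm.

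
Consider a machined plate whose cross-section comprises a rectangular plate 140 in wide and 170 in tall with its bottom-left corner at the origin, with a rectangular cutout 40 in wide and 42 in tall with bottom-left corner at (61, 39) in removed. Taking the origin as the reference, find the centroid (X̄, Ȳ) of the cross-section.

plate: A = 140 × 170 = 23800.00, centroid at (70.00, 85.00).
hole: A = −(40 × 42) = -1680.00, centroid at (81.00, 60.00).
ΣA = 22120.00 in²
ΣAX̄ = (23800.00)(70.00) + (-1680.00)(81.00) = 1529920.00 in³
ΣAȲ = (23800.00)(85.00) + (-1680.00)(60.00) = 1922200.00 in³
X̄ = 1529920.00 / 22120.00 = 69.16 in
Ȳ = 1922200.00 / 22120.00 = 86.90 in

X̄ = 69.16 in, Ȳ = 86.90 in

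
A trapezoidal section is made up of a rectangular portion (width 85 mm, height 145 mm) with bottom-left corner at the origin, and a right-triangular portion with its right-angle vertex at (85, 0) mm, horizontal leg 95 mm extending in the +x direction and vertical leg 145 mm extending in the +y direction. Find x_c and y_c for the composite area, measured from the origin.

x_c = 69.09 mm, y_c = 63.84 mm

rectangular portion: A = 85 × 145 = 12325.00, centroid at (42.50, 72.50).
triangular portion: A = ½·95·145 = 6887.50, centroid at (116.67, 48.33).
ΣA = 19212.50 mm²
ΣAx_c = (12325.00)(42.50) + (6887.50)(116.67) = 1327354.17 mm³
ΣAy_c = (12325.00)(72.50) + (6887.50)(48.33) = 1226458.33 mm³
x_c = 1327354.17 / 19212.50 = 69.09 mm
y_c = 1226458.33 / 19212.50 = 63.84 mm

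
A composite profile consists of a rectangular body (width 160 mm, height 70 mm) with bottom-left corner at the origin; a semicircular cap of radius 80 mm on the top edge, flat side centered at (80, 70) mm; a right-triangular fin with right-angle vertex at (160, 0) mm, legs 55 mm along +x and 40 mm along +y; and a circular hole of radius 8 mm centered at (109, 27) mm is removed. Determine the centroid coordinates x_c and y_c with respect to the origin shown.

x_c = 84.62 mm, y_c = 65.29 mm

rectangular body: A = 160 × 70 = 11200.00, centroid at (80.00, 35.00).
semicircular top: A = ½π·80² = 10053.10, centroid at (80.00, 103.95).
triangular fin: A = ½·55·40 = 1100.00, centroid at (178.33, 13.33).
hole: A = −π·8² = -201.06, centroid at (109.00, 27.00).
ΣA = 22152.03 mm², ΣAx_c = 1874498.64 mm³, ΣAy_c = 1446288.08 mm³.
x_c = 1874498.64/22152.03 = 84.62 mm; y_c = 1446288.08/22152.03 = 65.29 mm.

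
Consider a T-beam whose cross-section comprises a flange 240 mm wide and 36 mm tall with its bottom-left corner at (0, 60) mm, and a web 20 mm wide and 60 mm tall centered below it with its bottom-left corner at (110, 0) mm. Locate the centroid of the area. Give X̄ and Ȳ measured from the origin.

X̄ = 120.00 mm, Ȳ = 72.15 mm

web: A = 20 × 60 = 1200.00, centroid at (120.00, 30.00).
flange: A = 240 × 36 = 8640.00, centroid at (120.00, 78.00).
ΣA = 9840.00 mm², ΣAX̄ = 1180800.00 mm³, ΣAȲ = 709920.00 mm³.
X̄ = 1180800.00/9840.00 = 120.00 mm; Ȳ = 709920.00/9840.00 = 72.15 mm.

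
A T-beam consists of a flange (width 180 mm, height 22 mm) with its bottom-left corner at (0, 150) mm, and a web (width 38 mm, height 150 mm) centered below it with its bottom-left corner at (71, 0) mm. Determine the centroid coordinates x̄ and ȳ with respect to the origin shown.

x̄ = 90.00 mm, ȳ = 110.25 mm

web: A = 38 × 150 = 5700.00, centroid at (90.00, 75.00).
flange: A = 180 × 22 = 3960.00, centroid at (90.00, 161.00).
ΣA = 9660.00 mm², ΣAx̄ = 869400.00 mm³, ΣAȳ = 1065060.00 mm³.
x̄ = 869400.00/9660.00 = 90.00 mm; ȳ = 1065060.00/9660.00 = 110.25 mm.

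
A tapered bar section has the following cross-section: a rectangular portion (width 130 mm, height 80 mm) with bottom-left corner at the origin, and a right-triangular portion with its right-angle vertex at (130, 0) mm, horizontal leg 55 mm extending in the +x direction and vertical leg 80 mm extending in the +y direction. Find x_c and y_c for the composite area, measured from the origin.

rectangular portion: A = 130 × 80 = 10400.00, centroid at (65.00, 40.00).
triangular portion: A = ½·55·80 = 2200.00, centroid at (148.33, 26.67).
ΣA = 12600.00 mm², ΣAx_c = 1002333.33 mm³, ΣAy_c = 474666.67 mm³.
x_c = 1002333.33/12600.00 = 79.55 mm; y_c = 474666.67/12600.00 = 37.67 mm.

x_c = 79.55 mm, y_c = 37.67 mm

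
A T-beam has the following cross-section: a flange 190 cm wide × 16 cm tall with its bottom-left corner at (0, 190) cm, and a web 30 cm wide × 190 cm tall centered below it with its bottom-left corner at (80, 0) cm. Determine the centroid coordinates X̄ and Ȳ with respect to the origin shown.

X̄ = 95.00 cm, Ȳ = 130.83 cm

web: A = 30 × 190 = 5700.00, centroid at (95.00, 95.00).
flange: A = 190 × 16 = 3040.00, centroid at (95.00, 198.00).
ΣA = 8740.00 cm²
ΣAX̄ = (5700.00)(95.00) + (3040.00)(95.00) = 830300.00 cm³
ΣAȲ = (5700.00)(95.00) + (3040.00)(198.00) = 1143420.00 cm³
X̄ = 830300.00 / 8740.00 = 95.00 cm
Ȳ = 1143420.00 / 8740.00 = 130.83 cm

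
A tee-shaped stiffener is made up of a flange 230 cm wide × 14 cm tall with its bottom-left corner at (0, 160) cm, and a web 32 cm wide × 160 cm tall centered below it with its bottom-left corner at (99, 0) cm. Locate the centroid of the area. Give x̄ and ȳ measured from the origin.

x̄ = 115.00 cm, ȳ = 113.59 cm

web: A = 32 × 160 = 5120.00, centroid at (115.00, 80.00).
flange: A = 230 × 14 = 3220.00, centroid at (115.00, 167.00).
ΣA = 8340.00 cm²
ΣAx̄ = (5120.00)(115.00) + (3220.00)(115.00) = 959100.00 cm³
ΣAȳ = (5120.00)(80.00) + (3220.00)(167.00) = 947340.00 cm³
x̄ = 959100.00 / 8340.00 = 115.00 cm
ȳ = 947340.00 / 8340.00 = 113.59 cm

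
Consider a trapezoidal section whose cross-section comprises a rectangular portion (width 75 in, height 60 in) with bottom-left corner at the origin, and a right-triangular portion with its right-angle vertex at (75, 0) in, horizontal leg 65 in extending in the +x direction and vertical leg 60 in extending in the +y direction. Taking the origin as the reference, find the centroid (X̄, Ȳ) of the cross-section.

X̄ = 55.39 in, Ȳ = 26.98 in

rectangular portion: A = 75 × 60 = 4500.00, centroid at (37.50, 30.00).
triangular portion: A = ½·65·60 = 1950.00, centroid at (96.67, 20.00).
ΣA = 6450.00 in²
ΣAX̄ = (4500.00)(37.50) + (1950.00)(96.67) = 357250.00 in³
ΣAȲ = (4500.00)(30.00) + (1950.00)(20.00) = 174000.00 in³
X̄ = 357250.00 / 6450.00 = 55.39 in
Ȳ = 174000.00 / 6450.00 = 26.98 in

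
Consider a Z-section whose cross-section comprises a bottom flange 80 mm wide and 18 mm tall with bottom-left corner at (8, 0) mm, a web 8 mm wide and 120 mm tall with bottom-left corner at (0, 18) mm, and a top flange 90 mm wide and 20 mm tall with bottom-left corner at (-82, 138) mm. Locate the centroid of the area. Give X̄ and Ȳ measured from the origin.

X̄ = 1.51 mm, Ȳ = 84.34 mm

bottom flange: A = 80 × 18 = 1440.00, centroid at (48.00, 9.00).
web: A = 8 × 120 = 960.00, centroid at (4.00, 78.00).
top flange: A = 90 × 20 = 1800.00, centroid at (-37.00, 148.00).
ΣA = 4200.00 mm²
ΣAX̄ = (1440.00)(48.00) + (960.00)(4.00) + (1800.00)(-37.00) = 6360.00 mm³
ΣAȲ = (1440.00)(9.00) + (960.00)(78.00) + (1800.00)(148.00) = 354240.00 mm³
X̄ = 6360.00 / 4200.00 = 1.51 mm
Ȳ = 354240.00 / 4200.00 = 84.34 mm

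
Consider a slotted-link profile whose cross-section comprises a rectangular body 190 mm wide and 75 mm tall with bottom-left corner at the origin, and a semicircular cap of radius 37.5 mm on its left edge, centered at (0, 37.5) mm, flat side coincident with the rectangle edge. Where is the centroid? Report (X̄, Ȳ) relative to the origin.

X̄ = 80.11 mm, Ȳ = 37.50 mm

rectangular body: A = 190 × 75 = 14250.00, centroid at (95.00, 37.50).
semicircular end: A = ½π·37.5² = 2208.93, centroid at (-15.92, 37.50).
ΣA = 16458.93 mm²
ΣAX̄ = (14250.00)(95.00) + (2208.93)(-15.92) = 1318593.75 mm³
ΣAȲ = (14250.00)(37.50) + (2208.93)(37.50) = 617209.96 mm³
X̄ = 1318593.75 / 16458.93 = 80.11 mm
Ȳ = 617209.96 / 16458.93 = 37.50 mm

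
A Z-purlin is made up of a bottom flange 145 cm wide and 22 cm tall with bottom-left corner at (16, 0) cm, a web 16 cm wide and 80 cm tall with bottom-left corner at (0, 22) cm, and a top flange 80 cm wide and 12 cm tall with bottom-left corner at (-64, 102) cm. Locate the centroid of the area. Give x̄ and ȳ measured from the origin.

bottom flange: A = 145 × 22 = 3190.00, centroid at (88.50, 11.00).
web: A = 16 × 80 = 1280.00, centroid at (8.00, 62.00).
top flange: A = 80 × 12 = 960.00, centroid at (-24.00, 108.00).
ΣA = 5430.00 cm²
ΣAx̄ = (3190.00)(88.50) + (1280.00)(8.00) + (960.00)(-24.00) = 269515.00 cm³
ΣAȳ = (3190.00)(11.00) + (1280.00)(62.00) + (960.00)(108.00) = 218130.00 cm³
x̄ = 269515.00 / 5430.00 = 49.63 cm
ȳ = 218130.00 / 5430.00 = 40.17 cm

x̄ = 49.63 cm, ȳ = 40.17 cm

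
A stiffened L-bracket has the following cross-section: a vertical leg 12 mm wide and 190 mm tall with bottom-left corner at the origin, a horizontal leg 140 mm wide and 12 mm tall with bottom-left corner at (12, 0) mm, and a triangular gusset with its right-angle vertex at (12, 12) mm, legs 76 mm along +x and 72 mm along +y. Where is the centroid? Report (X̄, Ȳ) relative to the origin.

vertical leg: A = 12 × 190 = 2280.00, centroid at (6.00, 95.00).
horizontal leg: A = 140 × 12 = 1680.00, centroid at (82.00, 6.00).
gusset: A = ½·76·72 = 2736.00, centroid at (37.33, 36.00).
ΣA = 6696.00 mm², ΣAX̄ = 253584.00 mm³, ΣAȲ = 325176.00 mm³.
X̄ = 253584.00/6696.00 = 37.87 mm; Ȳ = 325176.00/6696.00 = 48.56 mm.

X̄ = 37.87 mm, Ȳ = 48.56 mm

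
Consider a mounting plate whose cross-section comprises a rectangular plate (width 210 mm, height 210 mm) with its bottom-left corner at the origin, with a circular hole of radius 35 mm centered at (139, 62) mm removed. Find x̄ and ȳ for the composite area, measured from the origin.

plate: A = 210 × 210 = 44100.00, centroid at (105.00, 105.00).
hole: A = −π·35² = -3848.45, centroid at (139.00, 62.00).
ΣA = 40251.55 mm², ΣAx̄ = 4095565.31 mm³, ΣAȳ = 4391896.04 mm³.
x̄ = 4095565.31/40251.55 = 101.75 mm; ȳ = 4391896.04/40251.55 = 109.11 mm.

x̄ = 101.75 mm, ȳ = 109.11 mm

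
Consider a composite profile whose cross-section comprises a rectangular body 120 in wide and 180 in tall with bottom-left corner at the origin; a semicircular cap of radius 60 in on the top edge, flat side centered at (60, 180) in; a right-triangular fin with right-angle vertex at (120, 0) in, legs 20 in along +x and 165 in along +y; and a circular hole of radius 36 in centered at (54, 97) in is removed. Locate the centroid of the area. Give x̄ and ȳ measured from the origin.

Part | A | x̄ᵢ | ȳᵢ | A·x̄ᵢ | A·ȳᵢ
rectangular body | 21600.00 | 60.00 | 90.00 | 1296000.00 | 1944000.00
semicircular top | 5654.87 | 60.00 | 205.46 | 339292.01 | 1161876.02
triangular fin | 1650.00 | 126.67 | 55.00 | 209000.00 | 90750.00
hole | -4071.50 | 54.00 | 97.00 | -219861.22 | -394935.90
Σ | 24833.36 |  |  | 1624430.79 | 2801690.12
x̄ = 1624430.79 / 24833.36 = 65.41 in
ȳ = 2801690.12 / 24833.36 = 112.82 in

x̄ = 65.41 in, ȳ = 112.82 in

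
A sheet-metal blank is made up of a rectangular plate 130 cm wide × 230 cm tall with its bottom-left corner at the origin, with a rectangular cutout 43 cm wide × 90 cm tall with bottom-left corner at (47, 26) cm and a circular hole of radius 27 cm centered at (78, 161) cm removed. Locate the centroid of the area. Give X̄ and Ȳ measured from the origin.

plate: A = 130 × 230 = 29900.00, centroid at (65.00, 115.00).
hole 1: A = −(43 × 90) = -3870.00, centroid at (68.50, 71.00).
hole 2: A = −π·27² = -2290.22, centroid at (78.00, 161.00).
ΣA = 23739.78 cm²
ΣAX̄ = (29900.00)(65.00) + (-3870.00)(68.50) + (-2290.22)(78.00) = 1499767.76 cm³
ΣAȲ = (29900.00)(115.00) + (-3870.00)(71.00) + (-2290.22)(161.00) = 2795004.41 cm³
X̄ = 1499767.76 / 23739.78 = 63.18 cm
Ȳ = 2795004.41 / 23739.78 = 117.74 cm

X̄ = 63.18 cm, Ȳ = 117.74 cm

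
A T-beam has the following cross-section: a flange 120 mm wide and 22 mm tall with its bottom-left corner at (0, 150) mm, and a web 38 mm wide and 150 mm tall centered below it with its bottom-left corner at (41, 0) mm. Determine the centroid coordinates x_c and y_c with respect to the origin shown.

web: A = 38 × 150 = 5700.00, centroid at (60.00, 75.00).
flange: A = 120 × 22 = 2640.00, centroid at (60.00, 161.00).
ΣA = 8340.00 mm², ΣAx_c = 500400.00 mm³, ΣAy_c = 852540.00 mm³.
x_c = 500400.00/8340.00 = 60.00 mm; y_c = 852540.00/8340.00 = 102.22 mm.

x_c = 60.00 mm, y_c = 102.22 mm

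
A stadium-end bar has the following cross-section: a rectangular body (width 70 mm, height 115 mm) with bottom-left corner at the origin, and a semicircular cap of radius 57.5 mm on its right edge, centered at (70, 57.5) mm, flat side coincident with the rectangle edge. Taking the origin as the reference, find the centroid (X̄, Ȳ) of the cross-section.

rectangular body: A = 70 × 115 = 8050.00, centroid at (35.00, 57.50).
semicircular end: A = ½π·57.5² = 5193.45, centroid at (94.40, 57.50).
ΣA = 13243.45 mm²
ΣAX̄ = (8050.00)(35.00) + (5193.45)(94.40) = 772030.76 mm³
ΣAȲ = (8050.00)(57.50) + (5193.45)(57.50) = 761498.11 mm³
X̄ = 772030.76 / 13243.45 = 58.30 mm
Ȳ = 761498.11 / 13243.45 = 57.50 mm

X̄ = 58.30 mm, Ȳ = 57.50 mm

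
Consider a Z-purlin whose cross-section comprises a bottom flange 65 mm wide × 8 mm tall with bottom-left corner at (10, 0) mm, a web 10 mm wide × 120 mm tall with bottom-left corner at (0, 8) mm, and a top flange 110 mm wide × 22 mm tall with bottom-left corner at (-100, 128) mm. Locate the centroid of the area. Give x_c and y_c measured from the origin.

x_c = -19.52 mm, y_c = 101.46 mm

bottom flange: A = 65 × 8 = 520.00, centroid at (42.50, 4.00).
web: A = 10 × 120 = 1200.00, centroid at (5.00, 68.00).
top flange: A = 110 × 22 = 2420.00, centroid at (-45.00, 139.00).
ΣA = 4140.00 mm²
ΣAx_c = (520.00)(42.50) + (1200.00)(5.00) + (2420.00)(-45.00) = -80800.00 mm³
ΣAy_c = (520.00)(4.00) + (1200.00)(68.00) + (2420.00)(139.00) = 420060.00 mm³
x_c = -80800.00 / 4140.00 = -19.52 mm
y_c = 420060.00 / 4140.00 = 101.46 mm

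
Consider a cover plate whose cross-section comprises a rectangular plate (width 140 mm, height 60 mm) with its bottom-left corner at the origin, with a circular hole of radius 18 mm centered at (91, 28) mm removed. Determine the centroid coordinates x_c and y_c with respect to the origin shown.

Part | A | x̄ᵢ | ȳᵢ | A·x̄ᵢ | A·ȳᵢ
plate | 8400.00 | 70.00 | 30.00 | 588000.00 | 252000.00
hole | -1017.88 | 91.00 | 28.00 | -92626.72 | -28500.53
Σ | 7382.12 |  |  | 495373.28 | 223499.47
x_c = 495373.28 / 7382.12 = 67.10 mm
y_c = 223499.47 / 7382.12 = 30.28 mm

x_c = 67.10 mm, y_c = 30.28 mm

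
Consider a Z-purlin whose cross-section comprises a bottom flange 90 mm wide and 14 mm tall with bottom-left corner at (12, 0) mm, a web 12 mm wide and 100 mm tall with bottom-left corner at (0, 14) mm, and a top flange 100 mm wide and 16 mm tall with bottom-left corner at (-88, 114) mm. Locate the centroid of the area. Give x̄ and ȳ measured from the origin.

x̄ = 4.49 mm, ȳ = 69.17 mm

Part | A | x̄ᵢ | ȳᵢ | A·x̄ᵢ | A·ȳᵢ
bottom flange | 1260.00 | 57.00 | 7.00 | 71820.00 | 8820.00
web | 1200.00 | 6.00 | 64.00 | 7200.00 | 76800.00
top flange | 1600.00 | -38.00 | 122.00 | -60800.00 | 195200.00
Σ | 4060.00 |  |  | 18220.00 | 280820.00
x̄ = 18220.00 / 4060.00 = 4.49 mm
ȳ = 280820.00 / 4060.00 = 69.17 mm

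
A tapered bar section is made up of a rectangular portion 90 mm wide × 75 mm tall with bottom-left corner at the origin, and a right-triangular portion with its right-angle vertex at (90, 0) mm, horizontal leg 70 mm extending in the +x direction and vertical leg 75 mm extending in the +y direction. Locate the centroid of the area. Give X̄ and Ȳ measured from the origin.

X̄ = 64.13 mm, Ȳ = 34.00 mm

rectangular portion: A = 90 × 75 = 6750.00, centroid at (45.00, 37.50).
triangular portion: A = ½·70·75 = 2625.00, centroid at (113.33, 25.00).
ΣA = 9375.00 mm², ΣAX̄ = 601250.00 mm³, ΣAȲ = 318750.00 mm³.
X̄ = 601250.00/9375.00 = 64.13 mm; Ȳ = 318750.00/9375.00 = 34.00 mm.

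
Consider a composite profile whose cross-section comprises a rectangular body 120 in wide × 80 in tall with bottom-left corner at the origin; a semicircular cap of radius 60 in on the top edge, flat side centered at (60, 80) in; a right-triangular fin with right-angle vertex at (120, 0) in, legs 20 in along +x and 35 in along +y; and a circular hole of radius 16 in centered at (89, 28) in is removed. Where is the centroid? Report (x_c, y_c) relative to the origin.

rectangular body: A = 120 × 80 = 9600.00, centroid at (60.00, 40.00).
semicircular top: A = ½π·60² = 5654.87, centroid at (60.00, 105.46).
triangular fin: A = ½·20·35 = 350.00, centroid at (126.67, 11.67).
hole: A = −π·16² = -804.25, centroid at (89.00, 28.00).
ΣA = 14800.62 in², ΣAx_c = 888047.29 in³, ΣAy_c = 961953.74 in³.
x_c = 888047.29/14800.62 = 60.00 in; y_c = 961953.74/14800.62 = 64.99 in.

x_c = 60.00 in, y_c = 64.99 in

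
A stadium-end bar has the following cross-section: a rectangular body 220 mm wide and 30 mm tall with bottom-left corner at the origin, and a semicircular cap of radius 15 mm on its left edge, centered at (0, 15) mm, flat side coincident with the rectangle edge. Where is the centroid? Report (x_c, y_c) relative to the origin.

rectangular body: A = 220 × 30 = 6600.00, centroid at (110.00, 15.00).
semicircular end: A = ½π·15² = 353.43, centroid at (-6.37, 15.00).
ΣA = 6953.43 mm², ΣAx_c = 723750.00 mm³, ΣAy_c = 104301.44 mm³.
x_c = 723750.00/6953.43 = 104.09 mm; y_c = 104301.44/6953.43 = 15.00 mm.

x_c = 104.09 mm, y_c = 15.00 mm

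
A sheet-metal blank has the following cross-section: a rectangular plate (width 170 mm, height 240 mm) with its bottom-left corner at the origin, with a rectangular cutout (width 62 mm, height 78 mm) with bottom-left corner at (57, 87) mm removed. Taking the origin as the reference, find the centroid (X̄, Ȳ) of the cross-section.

plate: A = 170 × 240 = 40800.00, centroid at (85.00, 120.00).
hole: A = −(62 × 78) = -4836.00, centroid at (88.00, 126.00).
ΣA = 35964.00 mm², ΣAX̄ = 3042432.00 mm³, ΣAȲ = 4286664.00 mm³.
X̄ = 3042432.00/35964.00 = 84.60 mm; Ȳ = 4286664.00/35964.00 = 119.19 mm.

X̄ = 84.60 mm, Ȳ = 119.19 mm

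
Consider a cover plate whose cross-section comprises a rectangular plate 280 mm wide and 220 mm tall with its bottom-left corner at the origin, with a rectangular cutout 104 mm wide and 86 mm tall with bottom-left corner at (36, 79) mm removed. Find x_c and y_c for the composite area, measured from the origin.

Part | A | x̄ᵢ | ȳᵢ | A·x̄ᵢ | A·ȳᵢ
plate | 61600.00 | 140.00 | 110.00 | 8624000.00 | 6776000.00
hole | -8944.00 | 88.00 | 122.00 | -787072.00 | -1091168.00
Σ | 52656.00 |  |  | 7836928.00 | 5684832.00
x_c = 7836928.00 / 52656.00 = 148.83 mm
y_c = 5684832.00 / 52656.00 = 107.96 mm

x_c = 148.83 mm, y_c = 107.96 mm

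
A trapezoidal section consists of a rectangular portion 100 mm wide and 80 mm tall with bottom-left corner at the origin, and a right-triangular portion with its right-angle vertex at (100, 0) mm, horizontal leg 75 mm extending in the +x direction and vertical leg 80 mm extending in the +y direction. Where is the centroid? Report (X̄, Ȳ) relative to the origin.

X̄ = 70.45 mm, Ȳ = 36.36 mm

rectangular portion: A = 100 × 80 = 8000.00, centroid at (50.00, 40.00).
triangular portion: A = ½·75·80 = 3000.00, centroid at (125.00, 26.67).
ΣA = 11000.00 mm²
ΣAX̄ = (8000.00)(50.00) + (3000.00)(125.00) = 775000.00 mm³
ΣAȲ = (8000.00)(40.00) + (3000.00)(26.67) = 400000.00 mm³
X̄ = 775000.00 / 11000.00 = 70.45 mm
Ȳ = 400000.00 / 11000.00 = 36.36 mm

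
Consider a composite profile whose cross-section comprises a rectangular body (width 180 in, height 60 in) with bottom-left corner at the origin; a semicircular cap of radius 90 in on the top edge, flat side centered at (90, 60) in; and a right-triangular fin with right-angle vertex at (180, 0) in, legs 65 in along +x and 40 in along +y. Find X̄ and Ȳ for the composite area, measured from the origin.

X̄ = 95.85 in, Ȳ = 64.08 in

rectangular body: A = 180 × 60 = 10800.00, centroid at (90.00, 30.00).
semicircular top: A = ½π·90² = 12723.45, centroid at (90.00, 98.20).
triangular fin: A = ½·65·40 = 1300.00, centroid at (201.67, 13.33).
ΣA = 24823.45 in², ΣAX̄ = 2379277.19 in³, ΣAȲ = 1590740.35 in³.
X̄ = 2379277.19/24823.45 = 95.85 in; Ȳ = 1590740.35/24823.45 = 64.08 in.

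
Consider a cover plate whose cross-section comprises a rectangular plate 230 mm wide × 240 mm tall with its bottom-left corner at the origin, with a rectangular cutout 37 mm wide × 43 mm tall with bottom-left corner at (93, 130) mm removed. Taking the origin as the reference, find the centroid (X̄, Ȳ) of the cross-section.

plate: A = 230 × 240 = 55200.00, centroid at (115.00, 120.00).
hole: A = −(37 × 43) = -1591.00, centroid at (111.50, 151.50).
ΣA = 53609.00 mm²
ΣAX̄ = (55200.00)(115.00) + (-1591.00)(111.50) = 6170603.50 mm³
ΣAȲ = (55200.00)(120.00) + (-1591.00)(151.50) = 6382963.50 mm³
X̄ = 6170603.50 / 53609.00 = 115.10 mm
Ȳ = 6382963.50 / 53609.00 = 119.07 mm

X̄ = 115.10 mm, Ȳ = 119.07 mm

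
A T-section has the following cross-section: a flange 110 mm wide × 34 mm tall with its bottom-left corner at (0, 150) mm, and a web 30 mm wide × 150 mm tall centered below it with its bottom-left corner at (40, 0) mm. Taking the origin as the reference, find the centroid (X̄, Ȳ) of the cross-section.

X̄ = 55.00 mm, Ȳ = 116.76 mm

web: A = 30 × 150 = 4500.00, centroid at (55.00, 75.00).
flange: A = 110 × 34 = 3740.00, centroid at (55.00, 167.00).
ΣA = 8240.00 mm², ΣAX̄ = 453200.00 mm³, ΣAȲ = 962080.00 mm³.
X̄ = 453200.00/8240.00 = 55.00 mm; Ȳ = 962080.00/8240.00 = 116.76 mm.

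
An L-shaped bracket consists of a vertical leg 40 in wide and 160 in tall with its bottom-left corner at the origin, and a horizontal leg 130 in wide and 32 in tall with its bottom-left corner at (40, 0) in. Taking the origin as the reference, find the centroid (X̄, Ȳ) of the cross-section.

vertical leg: A = 40 × 160 = 6400.00, centroid at (20.00, 80.00).
horizontal leg: A = 130 × 32 = 4160.00, centroid at (105.00, 16.00).
ΣA = 10560.00 in², ΣAX̄ = 564800.00 in³, ΣAȲ = 578560.00 in³.
X̄ = 564800.00/10560.00 = 53.48 in; Ȳ = 578560.00/10560.00 = 54.79 in.

X̄ = 53.48 in, Ȳ = 54.79 in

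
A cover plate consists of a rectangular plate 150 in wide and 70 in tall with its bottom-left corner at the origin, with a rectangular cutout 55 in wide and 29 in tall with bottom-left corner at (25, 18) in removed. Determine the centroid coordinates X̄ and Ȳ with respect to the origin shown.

plate: A = 150 × 70 = 10500.00, centroid at (75.00, 35.00).
hole: A = −(55 × 29) = -1595.00, centroid at (52.50, 32.50).
ΣA = 8905.00 in²
ΣAX̄ = (10500.00)(75.00) + (-1595.00)(52.50) = 703762.50 in³
ΣAȲ = (10500.00)(35.00) + (-1595.00)(32.50) = 315662.50 in³
X̄ = 703762.50 / 8905.00 = 79.03 in
Ȳ = 315662.50 / 8905.00 = 35.45 in

X̄ = 79.03 in, Ȳ = 35.45 in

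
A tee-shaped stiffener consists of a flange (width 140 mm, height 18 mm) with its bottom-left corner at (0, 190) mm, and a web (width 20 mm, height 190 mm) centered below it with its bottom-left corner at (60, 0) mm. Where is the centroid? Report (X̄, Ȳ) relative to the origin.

X̄ = 70.00 mm, Ȳ = 136.47 mm

web: A = 20 × 190 = 3800.00, centroid at (70.00, 95.00).
flange: A = 140 × 18 = 2520.00, centroid at (70.00, 199.00).
ΣA = 6320.00 mm²
ΣAX̄ = (3800.00)(70.00) + (2520.00)(70.00) = 442400.00 mm³
ΣAȲ = (3800.00)(95.00) + (2520.00)(199.00) = 862480.00 mm³
X̄ = 442400.00 / 6320.00 = 70.00 mm
Ȳ = 862480.00 / 6320.00 = 136.47 mm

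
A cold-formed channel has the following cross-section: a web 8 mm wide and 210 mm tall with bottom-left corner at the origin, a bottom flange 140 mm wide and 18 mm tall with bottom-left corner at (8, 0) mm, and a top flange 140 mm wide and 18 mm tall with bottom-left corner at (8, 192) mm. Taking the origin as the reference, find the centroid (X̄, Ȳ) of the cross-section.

X̄ = 59.50 mm, Ȳ = 105.00 mm

web: A = 8 × 210 = 1680.00, centroid at (4.00, 105.00).
bottom flange: A = 140 × 18 = 2520.00, centroid at (78.00, 9.00).
top flange: A = 140 × 18 = 2520.00, centroid at (78.00, 201.00).
ΣA = 6720.00 mm²
ΣAX̄ = (1680.00)(4.00) + (2520.00)(78.00) + (2520.00)(78.00) = 399840.00 mm³
ΣAȲ = (1680.00)(105.00) + (2520.00)(9.00) + (2520.00)(201.00) = 705600.00 mm³
X̄ = 399840.00 / 6720.00 = 59.50 mm
Ȳ = 705600.00 / 6720.00 = 105.00 mm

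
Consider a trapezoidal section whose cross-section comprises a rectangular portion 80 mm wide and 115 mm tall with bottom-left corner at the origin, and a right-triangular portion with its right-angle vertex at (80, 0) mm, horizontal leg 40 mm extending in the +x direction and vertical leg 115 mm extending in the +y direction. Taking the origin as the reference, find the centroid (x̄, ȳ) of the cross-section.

x̄ = 50.67 mm, ȳ = 53.67 mm

rectangular portion: A = 80 × 115 = 9200.00, centroid at (40.00, 57.50).
triangular portion: A = ½·40·115 = 2300.00, centroid at (93.33, 38.33).
ΣA = 11500.00 mm²
ΣAx̄ = (9200.00)(40.00) + (2300.00)(93.33) = 582666.67 mm³
ΣAȳ = (9200.00)(57.50) + (2300.00)(38.33) = 617166.67 mm³
x̄ = 582666.67 / 11500.00 = 50.67 mm
ȳ = 617166.67 / 11500.00 = 53.67 mm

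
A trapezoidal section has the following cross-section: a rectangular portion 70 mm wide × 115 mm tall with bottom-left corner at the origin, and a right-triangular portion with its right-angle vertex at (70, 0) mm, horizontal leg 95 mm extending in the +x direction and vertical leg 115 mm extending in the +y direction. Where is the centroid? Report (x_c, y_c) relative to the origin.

Part | A | x̄ᵢ | ȳᵢ | A·x̄ᵢ | A·ȳᵢ
rectangular portion | 8050.00 | 35.00 | 57.50 | 281750.00 | 462875.00
triangular portion | 5462.50 | 101.67 | 38.33 | 555354.17 | 209395.83
Σ | 13512.50 |  |  | 837104.17 | 672270.83
x_c = 837104.17 / 13512.50 = 61.95 mm
y_c = 672270.83 / 13512.50 = 49.75 mm

x_c = 61.95 mm, y_c = 49.75 mm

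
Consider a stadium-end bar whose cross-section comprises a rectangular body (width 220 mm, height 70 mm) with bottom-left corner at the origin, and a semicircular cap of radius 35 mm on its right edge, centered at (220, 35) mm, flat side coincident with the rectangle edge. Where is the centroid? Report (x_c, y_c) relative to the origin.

x_c = 123.87 mm, y_c = 35.00 mm

rectangular body: A = 220 × 70 = 15400.00, centroid at (110.00, 35.00).
semicircular end: A = ½π·35² = 1924.23, centroid at (234.85, 35.00).
ΣA = 17324.23 mm²
ΣAx_c = (15400.00)(110.00) + (1924.23)(234.85) = 2145912.94 mm³
ΣAy_c = (15400.00)(35.00) + (1924.23)(35.00) = 606347.89 mm³
x_c = 2145912.94 / 17324.23 = 123.87 mm
y_c = 606347.89 / 17324.23 = 35.00 mm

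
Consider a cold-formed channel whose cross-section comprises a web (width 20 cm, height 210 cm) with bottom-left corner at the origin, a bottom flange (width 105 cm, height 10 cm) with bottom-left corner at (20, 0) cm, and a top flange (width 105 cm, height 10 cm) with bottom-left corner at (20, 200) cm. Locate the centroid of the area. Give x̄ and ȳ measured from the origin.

x̄ = 30.83 cm, ȳ = 105.00 cm

Part | A | x̄ᵢ | ȳᵢ | A·x̄ᵢ | A·ȳᵢ
web | 4200.00 | 10.00 | 105.00 | 42000.00 | 441000.00
bottom flange | 1050.00 | 72.50 | 5.00 | 76125.00 | 5250.00
top flange | 1050.00 | 72.50 | 205.00 | 76125.00 | 215250.00
Σ | 6300.00 |  |  | 194250.00 | 661500.00
x̄ = 194250.00 / 6300.00 = 30.83 cm
ȳ = 661500.00 / 6300.00 = 105.00 cm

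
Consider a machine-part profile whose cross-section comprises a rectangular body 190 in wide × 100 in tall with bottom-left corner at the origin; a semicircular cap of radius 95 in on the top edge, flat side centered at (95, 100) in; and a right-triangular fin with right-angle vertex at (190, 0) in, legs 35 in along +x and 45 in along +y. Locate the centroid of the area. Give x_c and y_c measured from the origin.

x_c = 97.47 in, y_c = 86.89 in

Part | A | x̄ᵢ | ȳᵢ | A·x̄ᵢ | A·ȳᵢ
rectangular body | 19000.00 | 95.00 | 50.00 | 1805000.00 | 950000.00
semicircular top | 14176.44 | 95.00 | 140.32 | 1346761.50 | 1989227.02
triangular fin | 787.50 | 201.67 | 15.00 | 158812.50 | 11812.50
Σ | 33963.94 |  |  | 3310574.00 | 2951039.52
x_c = 3310574.00 / 33963.94 = 97.47 in
y_c = 2951039.52 / 33963.94 = 86.89 in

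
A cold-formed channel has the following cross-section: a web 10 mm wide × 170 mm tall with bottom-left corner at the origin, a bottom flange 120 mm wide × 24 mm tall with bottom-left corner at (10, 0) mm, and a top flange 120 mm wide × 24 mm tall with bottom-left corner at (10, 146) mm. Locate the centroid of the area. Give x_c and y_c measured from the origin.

x_c = 55.19 mm, y_c = 85.00 mm

Part | A | x̄ᵢ | ȳᵢ | A·x̄ᵢ | A·ȳᵢ
web | 1700.00 | 5.00 | 85.00 | 8500.00 | 144500.00
bottom flange | 2880.00 | 70.00 | 12.00 | 201600.00 | 34560.00
top flange | 2880.00 | 70.00 | 158.00 | 201600.00 | 455040.00
Σ | 7460.00 |  |  | 411700.00 | 634100.00
x_c = 411700.00 / 7460.00 = 55.19 mm
y_c = 634100.00 / 7460.00 = 85.00 mm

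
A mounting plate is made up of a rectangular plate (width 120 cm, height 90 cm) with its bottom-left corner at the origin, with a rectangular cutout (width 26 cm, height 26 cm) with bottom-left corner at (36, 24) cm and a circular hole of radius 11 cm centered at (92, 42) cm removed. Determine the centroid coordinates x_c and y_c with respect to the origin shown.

x_c = 59.51 cm, y_c = 45.67 cm

Part | A | x̄ᵢ | ȳᵢ | A·x̄ᵢ | A·ȳᵢ
plate | 10800.00 | 60.00 | 45.00 | 648000.00 | 486000.00
hole 1 | -676.00 | 49.00 | 37.00 | -33124.00 | -25012.00
hole 2 | -380.13 | 92.00 | 42.00 | -34972.21 | -15965.57
Σ | 9743.87 |  |  | 579903.79 | 445022.43
x_c = 579903.79 / 9743.87 = 59.51 cm
y_c = 445022.43 / 9743.87 = 45.67 cm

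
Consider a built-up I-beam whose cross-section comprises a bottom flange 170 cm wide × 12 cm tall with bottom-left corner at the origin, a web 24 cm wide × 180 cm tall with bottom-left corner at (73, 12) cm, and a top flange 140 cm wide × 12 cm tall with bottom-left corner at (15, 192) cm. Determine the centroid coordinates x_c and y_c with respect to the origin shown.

bottom flange: A = 170 × 12 = 2040.00, centroid at (85.00, 6.00).
web: A = 24 × 180 = 4320.00, centroid at (85.00, 102.00).
top flange: A = 140 × 12 = 1680.00, centroid at (85.00, 198.00).
ΣA = 8040.00 cm²
ΣAx_c = (2040.00)(85.00) + (4320.00)(85.00) + (1680.00)(85.00) = 683400.00 cm³
ΣAy_c = (2040.00)(6.00) + (4320.00)(102.00) + (1680.00)(198.00) = 785520.00 cm³
x_c = 683400.00 / 8040.00 = 85.00 cm
y_c = 785520.00 / 8040.00 = 97.70 cm

x_c = 85.00 cm, y_c = 97.70 cm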